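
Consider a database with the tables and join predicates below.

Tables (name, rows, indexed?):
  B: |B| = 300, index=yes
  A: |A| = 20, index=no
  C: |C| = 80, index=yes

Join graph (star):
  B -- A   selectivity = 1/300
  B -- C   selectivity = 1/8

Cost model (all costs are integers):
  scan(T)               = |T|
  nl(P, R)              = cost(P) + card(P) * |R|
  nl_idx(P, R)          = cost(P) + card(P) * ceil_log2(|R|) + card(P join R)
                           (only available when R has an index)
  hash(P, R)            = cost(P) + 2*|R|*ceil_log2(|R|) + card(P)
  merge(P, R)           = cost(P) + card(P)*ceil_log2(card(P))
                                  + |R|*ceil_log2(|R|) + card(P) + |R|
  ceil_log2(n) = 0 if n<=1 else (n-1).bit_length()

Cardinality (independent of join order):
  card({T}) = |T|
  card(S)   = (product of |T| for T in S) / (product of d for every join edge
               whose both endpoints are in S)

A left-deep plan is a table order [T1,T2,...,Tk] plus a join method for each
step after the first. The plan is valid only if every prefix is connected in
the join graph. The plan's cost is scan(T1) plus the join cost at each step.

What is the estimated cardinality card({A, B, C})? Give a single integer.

200

Tables in S: A(20), B(300), C(80)
Edges inside S: B-A(d=300), B-C(d=8)
numerator = 20 * 300 * 80 = 480000
denominator = 300 * 8 = 2400
card(S) = 480000 / 2400 = 200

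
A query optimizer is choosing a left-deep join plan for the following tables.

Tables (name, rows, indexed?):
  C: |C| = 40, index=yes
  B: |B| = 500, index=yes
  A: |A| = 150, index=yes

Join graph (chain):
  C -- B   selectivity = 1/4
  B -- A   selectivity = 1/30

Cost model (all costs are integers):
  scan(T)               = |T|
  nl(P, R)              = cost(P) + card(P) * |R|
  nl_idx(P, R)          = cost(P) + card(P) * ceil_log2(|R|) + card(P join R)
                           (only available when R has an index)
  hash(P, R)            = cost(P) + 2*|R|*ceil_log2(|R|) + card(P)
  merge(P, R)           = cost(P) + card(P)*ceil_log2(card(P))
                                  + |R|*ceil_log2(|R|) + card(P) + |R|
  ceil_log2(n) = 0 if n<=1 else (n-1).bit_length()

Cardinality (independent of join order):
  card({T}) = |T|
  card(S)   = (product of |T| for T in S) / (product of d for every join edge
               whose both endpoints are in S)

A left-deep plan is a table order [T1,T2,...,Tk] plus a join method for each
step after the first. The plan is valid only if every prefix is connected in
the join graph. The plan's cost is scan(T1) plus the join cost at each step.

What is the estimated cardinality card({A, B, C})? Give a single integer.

25000

Tables in S: A(150), B(500), C(40)
Edges inside S: C-B(d=4), B-A(d=30)
numerator = 150 * 500 * 40 = 3000000
denominator = 4 * 30 = 120
card(S) = 3000000 / 120 = 25000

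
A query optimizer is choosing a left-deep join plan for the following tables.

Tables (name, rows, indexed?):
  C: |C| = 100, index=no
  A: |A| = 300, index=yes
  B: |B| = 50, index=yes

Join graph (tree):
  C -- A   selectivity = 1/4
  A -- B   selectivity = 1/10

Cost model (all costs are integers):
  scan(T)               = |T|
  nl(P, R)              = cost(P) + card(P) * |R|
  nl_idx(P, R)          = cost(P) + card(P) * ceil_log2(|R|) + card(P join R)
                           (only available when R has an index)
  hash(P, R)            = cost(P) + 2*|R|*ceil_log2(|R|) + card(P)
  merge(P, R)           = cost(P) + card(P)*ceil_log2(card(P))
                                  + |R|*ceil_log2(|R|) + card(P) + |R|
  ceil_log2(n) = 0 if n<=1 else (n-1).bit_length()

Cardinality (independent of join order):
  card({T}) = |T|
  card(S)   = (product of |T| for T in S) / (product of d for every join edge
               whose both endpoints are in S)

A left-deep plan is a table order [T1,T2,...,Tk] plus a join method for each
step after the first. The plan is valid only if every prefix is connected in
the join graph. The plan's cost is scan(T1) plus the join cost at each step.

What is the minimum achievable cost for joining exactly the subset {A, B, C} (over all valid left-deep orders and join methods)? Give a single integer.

Selinger DP over subsets of {A,B,C}:
  {C}: scan cost=100, card=100
  {A}: scan cost=300, card=300
  {B}: scan cost=50, card=50
  {AC}: card=7500; try (C,hash)→2000, (A,merge)→3900, (C,merge)→4100, (A,hash)→5600, (A,nl_idx)→8500, (A,nl)→30100 …(+1); best=2000 via (C,hash)
  {AB}: card=1500; try (B,hash)→1200, (A,nl_idx)→2000, (A,merge)→3400, (B,nl_idx)→3600, (B,merge)→3650, (A,hash)→5500 …(+2); best=1200 via (B,hash)
  {ABC}: card=37500; try (C,hash)→4100, (B,hash)→10100, (C,merge)→20000, (B,nl_idx)→84500, (B,merge)→107350, (C,nl)→151200 …(+1); best=4100 via (C,hash)

4100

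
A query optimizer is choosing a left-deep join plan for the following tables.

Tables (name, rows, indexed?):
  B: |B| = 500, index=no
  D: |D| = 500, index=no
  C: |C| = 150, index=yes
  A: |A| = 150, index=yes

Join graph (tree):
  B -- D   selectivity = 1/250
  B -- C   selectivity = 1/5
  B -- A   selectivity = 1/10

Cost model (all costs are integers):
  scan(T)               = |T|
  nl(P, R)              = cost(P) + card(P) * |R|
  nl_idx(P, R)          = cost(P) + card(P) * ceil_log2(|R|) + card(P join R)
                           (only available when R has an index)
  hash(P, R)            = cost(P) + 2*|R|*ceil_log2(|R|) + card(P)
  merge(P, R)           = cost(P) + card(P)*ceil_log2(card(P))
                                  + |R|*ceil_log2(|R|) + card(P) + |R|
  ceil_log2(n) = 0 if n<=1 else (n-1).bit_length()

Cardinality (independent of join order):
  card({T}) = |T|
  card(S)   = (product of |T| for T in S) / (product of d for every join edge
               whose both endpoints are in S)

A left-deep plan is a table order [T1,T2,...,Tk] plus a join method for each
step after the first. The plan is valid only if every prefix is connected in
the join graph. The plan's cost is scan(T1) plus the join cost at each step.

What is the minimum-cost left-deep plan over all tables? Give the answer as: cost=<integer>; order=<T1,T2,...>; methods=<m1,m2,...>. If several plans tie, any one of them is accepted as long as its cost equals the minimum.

Selinger DP (subsets sized 1..n):
  {B}: scan cost=500, card=500
  {D}: scan cost=500, card=500
  {C}: scan cost=150, card=150
  {A}: scan cost=150, card=150
  {BD}: card=1000; try (D,hash)→10000, (B,hash)→10000, (D,merge)→10500, (B,merge)→10500, (D,nl)→250500, (B,nl)→250500; best=10000 via (D,hash)
  {BC}: card=15000; try (C,hash)→3400, (B,merge)→6500, (C,merge)→6850, (B,hash)→9300, (C,nl_idx)→19500, (B,nl)→75150 …(+1); best=3400 via (C,hash)
  {AB}: card=7500; try (A,hash)→3400, (B,merge)→6500, (A,merge)→6850, (B,hash)→9300, (A,nl_idx)→12000, (B,nl)→75150 …(+1); best=3400 via (A,hash)
  {BCD}: card=30000; try (C,hash)→13400, (C,merge)→22350, (D,hash)→27400, (C,nl_idx)→48000, (C,nl)→160000, (D,merge)→233400 …(+1); best=13400 via (C,hash)
  {ABD}: card=15000; try (A,hash)→13400, (D,hash)→19900, (A,merge)→22350, (A,nl_idx)→33000, (D,merge)→113400, (A,nl)→160000 …(+1); best=13400 via (A,hash)
  {ABC}: card=225000; try (C,hash)→13300, (A,hash)→20800, (C,merge)→109750, (A,merge)→229750, (C,nl_idx)→288400, (A,nl_idx)→348400 …(+2); best=13300 via (C,hash)
  {ABCD}: card=450000; try (C,hash)→30800, (A,hash)→45800, (C,merge)→239750, (D,hash)→247300, (A,merge)→494750, (C,nl_idx)→583400 …(+5); best=30800 via (C,hash)

cost=30800; order=B,D,A,C; methods=hash,hash,hash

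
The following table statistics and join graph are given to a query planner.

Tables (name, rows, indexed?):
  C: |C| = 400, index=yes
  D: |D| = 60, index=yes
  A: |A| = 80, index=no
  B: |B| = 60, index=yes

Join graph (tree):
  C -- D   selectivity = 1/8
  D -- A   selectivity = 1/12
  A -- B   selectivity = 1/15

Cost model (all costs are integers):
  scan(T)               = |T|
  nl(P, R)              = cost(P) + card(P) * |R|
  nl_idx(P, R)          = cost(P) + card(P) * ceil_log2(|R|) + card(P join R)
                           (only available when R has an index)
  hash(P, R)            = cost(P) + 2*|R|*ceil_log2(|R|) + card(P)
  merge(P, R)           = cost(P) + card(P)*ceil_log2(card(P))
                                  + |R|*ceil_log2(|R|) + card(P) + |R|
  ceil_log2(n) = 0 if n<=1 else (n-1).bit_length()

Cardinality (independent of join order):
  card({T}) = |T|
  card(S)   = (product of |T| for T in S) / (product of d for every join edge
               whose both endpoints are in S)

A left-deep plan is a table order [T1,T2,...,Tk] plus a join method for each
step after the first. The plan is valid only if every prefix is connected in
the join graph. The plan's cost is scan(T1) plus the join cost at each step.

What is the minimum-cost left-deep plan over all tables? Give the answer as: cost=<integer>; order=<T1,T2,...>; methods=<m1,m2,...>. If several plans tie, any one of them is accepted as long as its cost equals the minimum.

cost=10720; order=A,B,D,C; methods=hash,hash,hash

Selinger DP (subsets sized 1..n):
  {C}: scan cost=400, card=400
  {D}: scan cost=60, card=60
  {A}: scan cost=80, card=80
  {B}: scan cost=60, card=60
  {CD}: card=3000; try (D,hash)→1520, (C,nl_idx)→3600, (C,merge)→4480, (D,merge)→4820, (D,nl_idx)→5800, (C,hash)→7320 …(+2); best=1520 via (D,hash)
  {AD}: card=400; try (D,hash)→880, (D,nl_idx)→960, (A,merge)→1120, (D,merge)→1140, (A,hash)→1240, (A,nl)→4860 …(+1); best=880 via (D,hash)
  {AB}: card=320; try (B,hash)→880, (B,nl_idx)→880, (A,merge)→1120, (B,merge)→1140, (A,hash)→1240, (A,nl)→4860 …(+1); best=880 via (B,hash)
  {ACD}: card=20000; try (A,hash)→5640, (C,hash)→8480, (C,merge)→8880, (C,nl_idx)→24480, (A,merge)→41160, (C,nl)→160880 …(+1); best=5640 via (A,hash)
  {ABD}: card=1600; try (D,hash)→1920, (B,hash)→2000, (D,nl_idx)→4400, (D,merge)→4500, (B,nl_idx)→4880, (B,merge)→5300 …(+2); best=1920 via (D,hash)
  {ABCD}: card=80000; try (C,hash)→10720, (C,merge)→25120, (B,hash)→26360, (C,nl_idx)→96320, (B,nl_idx)→205640, (B,merge)→326060 …(+2); best=10720 via (C,hash)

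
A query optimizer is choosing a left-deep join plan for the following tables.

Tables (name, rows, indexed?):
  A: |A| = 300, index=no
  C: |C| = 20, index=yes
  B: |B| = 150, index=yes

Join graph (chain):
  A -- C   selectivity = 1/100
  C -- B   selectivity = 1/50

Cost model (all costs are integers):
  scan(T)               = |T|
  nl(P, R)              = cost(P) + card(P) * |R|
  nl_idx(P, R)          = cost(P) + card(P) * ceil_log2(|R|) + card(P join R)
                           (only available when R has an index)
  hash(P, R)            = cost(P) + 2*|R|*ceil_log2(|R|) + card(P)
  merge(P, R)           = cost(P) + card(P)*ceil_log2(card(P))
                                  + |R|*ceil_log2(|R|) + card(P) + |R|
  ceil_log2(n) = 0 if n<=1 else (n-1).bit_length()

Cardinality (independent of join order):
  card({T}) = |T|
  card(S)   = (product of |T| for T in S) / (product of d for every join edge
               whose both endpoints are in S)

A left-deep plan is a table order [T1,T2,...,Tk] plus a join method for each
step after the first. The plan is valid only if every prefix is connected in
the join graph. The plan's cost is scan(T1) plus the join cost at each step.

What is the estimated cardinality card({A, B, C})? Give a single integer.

Tables in S: A(300), B(150), C(20)
Edges inside S: A-C(d=100), C-B(d=50)
numerator = 300 * 150 * 20 = 900000
denominator = 100 * 50 = 5000
card(S) = 900000 / 5000 = 180

180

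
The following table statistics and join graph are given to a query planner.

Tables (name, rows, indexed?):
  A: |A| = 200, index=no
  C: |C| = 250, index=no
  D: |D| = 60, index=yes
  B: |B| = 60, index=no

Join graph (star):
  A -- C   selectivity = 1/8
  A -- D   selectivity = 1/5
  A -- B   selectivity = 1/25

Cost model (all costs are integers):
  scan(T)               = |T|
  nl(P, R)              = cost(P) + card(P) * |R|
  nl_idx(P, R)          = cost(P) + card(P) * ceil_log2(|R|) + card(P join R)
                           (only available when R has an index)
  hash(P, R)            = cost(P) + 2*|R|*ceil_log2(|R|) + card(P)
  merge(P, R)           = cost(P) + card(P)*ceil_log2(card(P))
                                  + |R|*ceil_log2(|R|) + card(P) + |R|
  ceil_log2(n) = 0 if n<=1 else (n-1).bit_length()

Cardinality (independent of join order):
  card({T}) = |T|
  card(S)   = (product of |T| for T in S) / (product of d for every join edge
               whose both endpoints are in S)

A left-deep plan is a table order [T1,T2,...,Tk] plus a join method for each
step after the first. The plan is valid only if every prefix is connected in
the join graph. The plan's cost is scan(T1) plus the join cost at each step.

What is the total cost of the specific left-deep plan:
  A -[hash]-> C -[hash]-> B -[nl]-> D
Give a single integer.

911370

step 1: scan A: cost=200, card=200
step 2: join C via hash
    card(P join C) = 200*250/(8) = 6250
    cost = 200 + 2*250*8 + 200 = 4400
step 3: join B via hash
    card(P join B) = 6250*60/(25) = 15000
    cost = 4400 + 2*60*6 + 6250 = 11370
step 4: join D via nl
    card(P join D) = 15000*60/(5) = 180000
    cost = 11370 + 15000*60 = 911370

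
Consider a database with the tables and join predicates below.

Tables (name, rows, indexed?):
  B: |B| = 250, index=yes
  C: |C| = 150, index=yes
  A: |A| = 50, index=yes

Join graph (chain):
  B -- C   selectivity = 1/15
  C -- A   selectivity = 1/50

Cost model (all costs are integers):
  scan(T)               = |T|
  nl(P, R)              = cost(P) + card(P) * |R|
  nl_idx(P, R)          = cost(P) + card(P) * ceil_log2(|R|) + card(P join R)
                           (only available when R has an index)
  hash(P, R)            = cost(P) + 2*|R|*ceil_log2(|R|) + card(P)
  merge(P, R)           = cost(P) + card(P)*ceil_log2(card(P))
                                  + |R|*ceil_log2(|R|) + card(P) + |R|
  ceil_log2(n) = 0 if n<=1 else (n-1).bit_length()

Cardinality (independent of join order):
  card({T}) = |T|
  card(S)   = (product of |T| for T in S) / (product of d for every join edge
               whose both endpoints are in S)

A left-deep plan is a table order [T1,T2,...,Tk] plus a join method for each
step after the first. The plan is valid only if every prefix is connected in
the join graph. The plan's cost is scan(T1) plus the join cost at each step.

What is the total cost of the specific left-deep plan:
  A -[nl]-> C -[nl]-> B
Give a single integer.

step 1: scan A: cost=50, card=50
step 2: join C via nl
    card(P join C) = 50*150/(50) = 150
    cost = 50 + 50*150 = 7550
step 3: join B via nl
    card(P join B) = 150*250/(15) = 2500
    cost = 7550 + 150*250 = 45050

45050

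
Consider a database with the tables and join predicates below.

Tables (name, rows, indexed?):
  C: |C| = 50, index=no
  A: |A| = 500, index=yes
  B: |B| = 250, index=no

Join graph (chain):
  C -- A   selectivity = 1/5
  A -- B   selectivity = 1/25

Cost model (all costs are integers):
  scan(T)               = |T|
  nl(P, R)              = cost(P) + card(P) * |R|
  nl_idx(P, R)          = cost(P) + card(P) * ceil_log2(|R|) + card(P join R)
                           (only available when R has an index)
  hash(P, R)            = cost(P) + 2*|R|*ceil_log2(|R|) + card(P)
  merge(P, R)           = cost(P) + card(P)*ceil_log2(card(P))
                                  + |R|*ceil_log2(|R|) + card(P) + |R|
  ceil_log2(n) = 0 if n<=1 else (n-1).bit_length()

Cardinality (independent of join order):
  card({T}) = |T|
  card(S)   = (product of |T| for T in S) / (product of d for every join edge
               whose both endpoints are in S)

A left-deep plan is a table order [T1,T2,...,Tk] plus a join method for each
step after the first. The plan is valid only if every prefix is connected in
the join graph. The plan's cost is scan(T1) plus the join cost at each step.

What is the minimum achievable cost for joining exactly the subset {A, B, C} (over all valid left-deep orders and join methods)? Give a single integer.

Selinger DP over subsets of {A,B,C}:
  {C}: scan cost=50, card=50
  {A}: scan cost=500, card=500
  {B}: scan cost=250, card=250
  {AC}: card=5000; try (C,hash)→1600, (A,merge)→5400, (A,nl_idx)→5500, (C,merge)→5850, (A,hash)→9100, (A,nl)→25050 …(+1); best=1600 via (C,hash)
  {AB}: card=5000; try (B,hash)→5000, (A,merge)→7500, (A,nl_idx)→7500, (B,merge)→7750, (A,hash)→9500, (A,nl)→125250 …(+1); best=5000 via (B,hash)
  {ABC}: card=50000; try (C,hash)→10600, (B,hash)→10600, (B,merge)→73850, (C,merge)→75350, (C,nl)→255000, (B,nl)→1251600; best=10600 via (C,hash)

10600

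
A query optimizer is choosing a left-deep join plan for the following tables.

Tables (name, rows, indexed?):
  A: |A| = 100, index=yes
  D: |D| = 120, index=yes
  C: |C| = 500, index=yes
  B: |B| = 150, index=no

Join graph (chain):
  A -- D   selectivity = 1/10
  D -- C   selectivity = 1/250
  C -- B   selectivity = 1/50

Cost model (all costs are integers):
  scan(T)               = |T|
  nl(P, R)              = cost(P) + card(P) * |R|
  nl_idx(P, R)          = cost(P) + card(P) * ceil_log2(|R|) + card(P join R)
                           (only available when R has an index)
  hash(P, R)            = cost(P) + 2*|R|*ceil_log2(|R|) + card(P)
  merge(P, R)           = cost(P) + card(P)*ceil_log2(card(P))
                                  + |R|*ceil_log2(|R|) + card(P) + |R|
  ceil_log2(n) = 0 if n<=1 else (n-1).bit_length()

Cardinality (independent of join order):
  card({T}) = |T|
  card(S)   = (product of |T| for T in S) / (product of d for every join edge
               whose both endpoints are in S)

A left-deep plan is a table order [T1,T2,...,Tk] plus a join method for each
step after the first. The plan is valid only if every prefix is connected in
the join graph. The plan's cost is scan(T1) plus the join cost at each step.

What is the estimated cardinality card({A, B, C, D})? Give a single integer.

7200

Tables in S: A(100), B(150), C(500), D(120)
Edges inside S: A-D(d=10), D-C(d=250), C-B(d=50)
numerator = 100 * 150 * 500 * 120 = 900000000
denominator = 10 * 250 * 50 = 125000
card(S) = 900000000 / 125000 = 7200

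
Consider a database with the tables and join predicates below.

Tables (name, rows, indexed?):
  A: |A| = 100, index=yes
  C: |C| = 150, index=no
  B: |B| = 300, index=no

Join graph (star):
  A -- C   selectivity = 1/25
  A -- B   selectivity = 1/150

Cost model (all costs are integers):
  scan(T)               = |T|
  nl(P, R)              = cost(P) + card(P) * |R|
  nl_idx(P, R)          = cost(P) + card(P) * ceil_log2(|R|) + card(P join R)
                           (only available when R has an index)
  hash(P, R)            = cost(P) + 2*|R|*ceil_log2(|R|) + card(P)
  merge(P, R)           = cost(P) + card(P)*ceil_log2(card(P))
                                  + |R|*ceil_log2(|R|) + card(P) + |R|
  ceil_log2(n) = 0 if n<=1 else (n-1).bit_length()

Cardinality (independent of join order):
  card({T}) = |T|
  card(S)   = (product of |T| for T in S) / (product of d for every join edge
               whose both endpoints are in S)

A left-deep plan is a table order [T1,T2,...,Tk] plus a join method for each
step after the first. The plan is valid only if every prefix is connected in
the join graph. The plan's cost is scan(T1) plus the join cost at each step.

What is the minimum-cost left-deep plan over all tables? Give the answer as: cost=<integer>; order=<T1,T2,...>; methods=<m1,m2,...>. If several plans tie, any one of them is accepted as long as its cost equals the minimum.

cost=4600; order=B,A,C; methods=hash,hash

Selinger DP (subsets sized 1..n):
  {A}: scan cost=100, card=100
  {C}: scan cost=150, card=150
  {B}: scan cost=300, card=300
  {AC}: card=600; try (A,hash)→1700, (A,nl_idx)→1800, (C,merge)→2250, (A,merge)→2300, (C,hash)→2600, (C,nl)→15100 …(+1); best=1700 via (A,hash)
  {AB}: card=200; try (A,hash)→2000, (A,nl_idx)→2600, (B,merge)→3900, (A,merge)→4100, (B,hash)→5600, (B,nl)→30100 …(+1); best=2000 via (A,hash)
  {ABC}: card=1200; try (C,hash)→4600, (C,merge)→5150, (B,hash)→7700, (B,merge)→11300, (C,nl)→32000, (B,nl)→181700; best=4600 via (C,hash)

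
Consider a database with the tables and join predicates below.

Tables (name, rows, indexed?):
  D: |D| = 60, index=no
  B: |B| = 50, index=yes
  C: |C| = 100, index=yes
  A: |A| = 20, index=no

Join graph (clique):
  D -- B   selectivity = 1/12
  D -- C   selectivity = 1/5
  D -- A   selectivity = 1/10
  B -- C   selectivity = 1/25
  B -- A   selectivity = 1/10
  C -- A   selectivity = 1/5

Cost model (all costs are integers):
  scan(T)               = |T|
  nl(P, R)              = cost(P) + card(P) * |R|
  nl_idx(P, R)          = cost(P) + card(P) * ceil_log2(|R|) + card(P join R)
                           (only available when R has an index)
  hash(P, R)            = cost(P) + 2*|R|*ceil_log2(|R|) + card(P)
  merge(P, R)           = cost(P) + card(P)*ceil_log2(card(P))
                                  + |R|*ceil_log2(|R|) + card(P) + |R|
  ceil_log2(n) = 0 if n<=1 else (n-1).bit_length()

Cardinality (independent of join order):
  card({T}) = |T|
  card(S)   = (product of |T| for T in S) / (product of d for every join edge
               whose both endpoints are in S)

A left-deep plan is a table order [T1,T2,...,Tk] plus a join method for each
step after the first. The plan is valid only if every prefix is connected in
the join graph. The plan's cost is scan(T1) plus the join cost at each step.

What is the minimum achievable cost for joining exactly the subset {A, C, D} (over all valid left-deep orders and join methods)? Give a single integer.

Selinger DP over subsets of {A,C,D}:
  {D}: scan cost=60, card=60
  {C}: scan cost=100, card=100
  {A}: scan cost=20, card=20
  {CD}: card=1200; try (D,hash)→920, (C,merge)→1280, (D,merge)→1320, (C,hash)→1520, (C,nl_idx)→1680, (C,nl)→6060 …(+1); best=920 via (D,hash)
  {AD}: card=120; try (A,hash)→320, (D,merge)→560, (A,merge)→600, (D,hash)→760, (D,nl)→1220, (A,nl)→1260; best=320 via (A,hash)
  {AC}: card=400; try (A,hash)→400, (C,nl_idx)→560, (C,merge)→940, (A,merge)→1020, (C,hash)→1440, (C,nl)→2020 …(+1); best=400 via (A,hash)
  {ACD}: card=480; try (D,hash)→1520, (C,nl_idx)→1640, (C,hash)→1840, (C,merge)→2080, (A,hash)→2320, (D,merge)→4820 …(+4); best=1520 via (D,hash)

1520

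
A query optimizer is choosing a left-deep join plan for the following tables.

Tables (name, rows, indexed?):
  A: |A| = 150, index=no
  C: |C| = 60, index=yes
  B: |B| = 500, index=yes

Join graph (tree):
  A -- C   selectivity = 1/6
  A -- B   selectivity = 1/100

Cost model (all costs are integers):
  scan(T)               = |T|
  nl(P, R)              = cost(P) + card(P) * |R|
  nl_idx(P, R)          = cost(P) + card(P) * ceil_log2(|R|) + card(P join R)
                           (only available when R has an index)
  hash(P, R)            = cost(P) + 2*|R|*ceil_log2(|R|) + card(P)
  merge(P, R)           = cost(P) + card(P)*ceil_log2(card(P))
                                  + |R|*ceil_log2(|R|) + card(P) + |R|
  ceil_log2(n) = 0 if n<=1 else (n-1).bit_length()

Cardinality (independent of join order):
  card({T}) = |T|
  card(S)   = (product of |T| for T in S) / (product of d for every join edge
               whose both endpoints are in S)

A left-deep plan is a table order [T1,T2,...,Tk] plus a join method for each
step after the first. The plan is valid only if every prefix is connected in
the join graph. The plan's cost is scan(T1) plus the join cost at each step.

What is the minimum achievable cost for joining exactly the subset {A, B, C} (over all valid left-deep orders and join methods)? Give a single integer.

3720

Selinger DP over subsets of {A,B,C}:
  {A}: scan cost=150, card=150
  {C}: scan cost=60, card=60
  {B}: scan cost=500, card=500
  {AC}: card=1500; try (C,hash)→1020, (A,merge)→1830, (C,merge)→1920, (A,hash)→2520, (C,nl_idx)→2550, (A,nl)→9060 …(+1); best=1020 via (C,hash)
  {AB}: card=750; try (B,nl_idx)→2250, (A,hash)→3400, (B,merge)→6500, (A,merge)→6850, (B,hash)→9300, (B,nl)→75150 …(+1); best=2250 via (B,nl_idx)
  {ABC}: card=7500; try (C,hash)→3720, (C,merge)→10920, (B,hash)→11520, (C,nl_idx)→14250, (B,nl_idx)→22020, (B,merge)→24020 …(+2); best=3720 via (C,hash)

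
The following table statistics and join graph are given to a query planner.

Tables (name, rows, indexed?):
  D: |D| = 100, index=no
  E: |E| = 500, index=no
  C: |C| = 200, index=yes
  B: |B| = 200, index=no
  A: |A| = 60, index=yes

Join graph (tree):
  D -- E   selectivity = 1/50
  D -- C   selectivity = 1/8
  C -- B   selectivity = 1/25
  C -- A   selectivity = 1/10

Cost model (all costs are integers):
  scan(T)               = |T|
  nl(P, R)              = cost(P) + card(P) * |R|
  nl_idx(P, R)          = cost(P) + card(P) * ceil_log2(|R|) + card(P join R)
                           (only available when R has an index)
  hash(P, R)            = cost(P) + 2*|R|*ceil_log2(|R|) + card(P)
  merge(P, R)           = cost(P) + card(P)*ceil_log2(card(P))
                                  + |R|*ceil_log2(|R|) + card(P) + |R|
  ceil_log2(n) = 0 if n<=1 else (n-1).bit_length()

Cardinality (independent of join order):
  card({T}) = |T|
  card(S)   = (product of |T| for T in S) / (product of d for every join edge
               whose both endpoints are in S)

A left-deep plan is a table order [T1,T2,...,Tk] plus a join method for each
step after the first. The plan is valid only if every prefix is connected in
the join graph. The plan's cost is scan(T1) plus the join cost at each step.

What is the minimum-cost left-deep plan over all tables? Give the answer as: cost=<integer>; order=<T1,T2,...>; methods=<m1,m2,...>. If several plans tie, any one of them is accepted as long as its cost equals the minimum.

Selinger DP (subsets sized 1..n):
  {D}: scan cost=100, card=100
  {E}: scan cost=500, card=500
  {C}: scan cost=200, card=200
  {B}: scan cost=200, card=200
  {A}: scan cost=60, card=60
  {DE}: card=1000; try (D,hash)→2400, (E,merge)→5900, (D,merge)→6300, (E,hash)→9200, (E,nl)→50100, (D,nl)→50500; best=2400 via (D,hash)
  {CD}: card=2500; try (D,hash)→1800, (C,merge)→2700, (D,merge)→2800, (C,hash)→3400, (C,nl_idx)→3400, (C,nl)→20100 …(+1); best=1800 via (D,hash)
  {BC}: card=1600; try (C,nl_idx)→3400, (C,hash)→3600, (B,hash)→3600, (C,merge)→3800, (B,merge)→3800, (C,nl)→40200 …(+1); best=3400 via (C,nl_idx)
  {AC}: card=1200; try (A,hash)→1120, (C,nl_idx)→1740, (C,merge)→2280, (A,merge)→2420, (A,nl_idx)→2600, (C,hash)→3320 …(+2); best=1120 via (A,hash)
  {CDE}: card=25000; try (C,hash)→6600, (E,hash)→13300, (C,merge)→15200, (C,nl_idx)→35400, (E,merge)→39300, (C,nl)→202400 …(+1); best=6600 via (C,hash)
  {BCD}: card=20000; try (D,hash)→6400, (B,hash)→7500, (D,merge)→23400, (B,merge)→36100, (D,nl)→163400, (B,nl)→501800; best=6400 via (D,hash)
  {ACD}: card=15000; try (D,hash)→3720, (A,hash)→5020, (D,merge)→16320, (A,nl_idx)→31800, (A,merge)→34720, (D,nl)→121120 …(+1); best=3720 via (D,hash)
  {ABC}: card=9600; try (B,hash)→5520, (A,hash)→5720, (B,merge)→17320, (A,nl_idx)→22600, (A,merge)→23020, (A,nl)→99400 …(+1); best=5520 via (B,hash)
  {BCDE}: card=200000; try (B,hash)→34800, (E,hash)→35400, (E,merge)→331400, (B,merge)→408400, (B,nl)→5006600, (E,nl)→10006400; best=34800 via (B,hash)
  {ACDE}: card=150000; try (E,hash)→27720, (A,hash)→32320, (E,merge)→233720, (A,nl_idx)→306600, (A,merge)→407020, (A,nl)→1506600 …(+1); best=27720 via (E,hash)
  {ABCD}: card=120000; try (D,hash)→16520, (B,hash)→21920, (A,hash)→27120, (D,merge)→150320, (B,merge)→230520, (A,nl_idx)→246400 …(+4); best=16520 via (D,hash)
  {ABCDE}: card=1200000; try (E,hash)→145520, (B,hash)→180920, (A,hash)→235520, (E,merge)→2181520, (A,nl_idx)→2434800, (B,merge)→2879520 …(+4); best=145520 via (E,hash)

cost=145520; order=C,A,B,D,E; methods=hash,hash,hash,hash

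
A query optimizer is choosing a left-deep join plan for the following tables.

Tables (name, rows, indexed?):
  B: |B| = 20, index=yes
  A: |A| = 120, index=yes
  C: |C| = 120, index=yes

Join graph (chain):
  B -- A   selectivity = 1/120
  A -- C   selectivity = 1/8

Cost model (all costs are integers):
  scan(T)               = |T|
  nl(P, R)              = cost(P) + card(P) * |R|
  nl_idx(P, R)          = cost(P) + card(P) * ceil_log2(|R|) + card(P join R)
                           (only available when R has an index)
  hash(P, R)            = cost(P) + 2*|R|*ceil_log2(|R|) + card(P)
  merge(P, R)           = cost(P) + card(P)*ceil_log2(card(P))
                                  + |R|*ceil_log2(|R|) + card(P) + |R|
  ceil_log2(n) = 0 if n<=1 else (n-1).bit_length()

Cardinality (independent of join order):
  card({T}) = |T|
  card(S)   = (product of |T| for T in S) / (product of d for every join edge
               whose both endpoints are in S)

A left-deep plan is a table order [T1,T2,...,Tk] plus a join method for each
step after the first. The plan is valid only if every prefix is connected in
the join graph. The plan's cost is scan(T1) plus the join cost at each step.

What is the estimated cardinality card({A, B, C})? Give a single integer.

300

Tables in S: A(120), B(20), C(120)
Edges inside S: B-A(d=120), A-C(d=8)
numerator = 120 * 20 * 120 = 288000
denominator = 120 * 8 = 960
card(S) = 288000 / 960 = 300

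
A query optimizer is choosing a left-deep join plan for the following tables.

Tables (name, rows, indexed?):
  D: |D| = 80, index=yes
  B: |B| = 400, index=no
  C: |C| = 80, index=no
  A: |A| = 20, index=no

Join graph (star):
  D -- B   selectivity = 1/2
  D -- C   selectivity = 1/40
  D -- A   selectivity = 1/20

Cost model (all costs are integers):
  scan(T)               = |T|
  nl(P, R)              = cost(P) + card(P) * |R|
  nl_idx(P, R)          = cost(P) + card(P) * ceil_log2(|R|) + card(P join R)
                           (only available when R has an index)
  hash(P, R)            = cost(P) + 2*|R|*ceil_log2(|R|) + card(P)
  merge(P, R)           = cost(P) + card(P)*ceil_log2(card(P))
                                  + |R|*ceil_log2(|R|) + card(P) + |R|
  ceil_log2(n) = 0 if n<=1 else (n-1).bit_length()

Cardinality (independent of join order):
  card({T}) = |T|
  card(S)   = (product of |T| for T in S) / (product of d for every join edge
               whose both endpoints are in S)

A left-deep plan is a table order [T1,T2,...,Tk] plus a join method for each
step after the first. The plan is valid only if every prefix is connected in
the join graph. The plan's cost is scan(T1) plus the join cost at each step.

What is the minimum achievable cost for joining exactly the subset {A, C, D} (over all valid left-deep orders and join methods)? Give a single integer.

Selinger DP over subsets of {A,C,D}:
  {D}: scan cost=80, card=80
  {C}: scan cost=80, card=80
  {A}: scan cost=20, card=20
  {CD}: card=160; try (D,nl_idx)→800, (D,hash)→1280, (C,hash)→1280, (D,merge)→1360, (C,merge)→1360, (D,nl)→6480 …(+1); best=800 via (D,nl_idx)
  {AD}: card=80; try (D,nl_idx)→240, (A,hash)→360, (D,merge)→780, (A,merge)→840, (D,hash)→1160, (D,nl)→1620 …(+1); best=240 via (D,nl_idx)
  {ACD}: card=160; try (A,hash)→1160, (C,hash)→1440, (C,merge)→1520, (A,merge)→2360, (A,nl)→4000, (C,nl)→6640; best=1160 via (A,hash)

1160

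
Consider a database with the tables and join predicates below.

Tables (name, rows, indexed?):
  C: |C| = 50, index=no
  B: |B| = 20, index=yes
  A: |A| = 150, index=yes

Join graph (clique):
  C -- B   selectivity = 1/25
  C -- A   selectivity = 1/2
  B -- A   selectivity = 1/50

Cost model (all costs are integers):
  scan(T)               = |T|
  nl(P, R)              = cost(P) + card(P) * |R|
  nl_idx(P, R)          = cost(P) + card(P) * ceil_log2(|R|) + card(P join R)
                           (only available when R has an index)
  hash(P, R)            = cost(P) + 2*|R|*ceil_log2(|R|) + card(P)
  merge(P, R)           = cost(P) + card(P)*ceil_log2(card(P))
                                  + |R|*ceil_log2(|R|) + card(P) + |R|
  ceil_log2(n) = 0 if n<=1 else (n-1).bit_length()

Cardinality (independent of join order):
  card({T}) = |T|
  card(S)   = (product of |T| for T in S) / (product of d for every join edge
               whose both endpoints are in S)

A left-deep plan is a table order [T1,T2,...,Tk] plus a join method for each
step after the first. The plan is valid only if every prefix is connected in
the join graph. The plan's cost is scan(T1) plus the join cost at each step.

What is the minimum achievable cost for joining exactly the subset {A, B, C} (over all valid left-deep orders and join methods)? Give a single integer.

680

Selinger DP over subsets of {A,B,C}:
  {C}: scan cost=50, card=50
  {B}: scan cost=20, card=20
  {A}: scan cost=150, card=150
  {BC}: card=40; try (B,hash)→300, (B,nl_idx)→340, (C,merge)→490, (B,merge)→520, (C,hash)→640, (C,nl)→1020 …(+1); best=300 via (B,hash)
  {AC}: card=3750; try (C,hash)→900, (A,merge)→1750, (C,merge)→1850, (A,hash)→2500, (A,nl_idx)→4200, (A,nl)→7550 …(+1); best=900 via (C,hash)
  {AB}: card=60; try (A,nl_idx)→240, (B,hash)→500, (B,nl_idx)→960, (A,merge)→1490, (B,merge)→1620, (A,hash)→2440 …(+2); best=240 via (A,nl_idx)
  {ABC}: card=60; try (A,nl_idx)→680, (C,hash)→900, (C,merge)→1010, (A,merge)→1930, (A,hash)→2740, (C,nl)→3240 …(+5); best=680 via (A,nl_idx)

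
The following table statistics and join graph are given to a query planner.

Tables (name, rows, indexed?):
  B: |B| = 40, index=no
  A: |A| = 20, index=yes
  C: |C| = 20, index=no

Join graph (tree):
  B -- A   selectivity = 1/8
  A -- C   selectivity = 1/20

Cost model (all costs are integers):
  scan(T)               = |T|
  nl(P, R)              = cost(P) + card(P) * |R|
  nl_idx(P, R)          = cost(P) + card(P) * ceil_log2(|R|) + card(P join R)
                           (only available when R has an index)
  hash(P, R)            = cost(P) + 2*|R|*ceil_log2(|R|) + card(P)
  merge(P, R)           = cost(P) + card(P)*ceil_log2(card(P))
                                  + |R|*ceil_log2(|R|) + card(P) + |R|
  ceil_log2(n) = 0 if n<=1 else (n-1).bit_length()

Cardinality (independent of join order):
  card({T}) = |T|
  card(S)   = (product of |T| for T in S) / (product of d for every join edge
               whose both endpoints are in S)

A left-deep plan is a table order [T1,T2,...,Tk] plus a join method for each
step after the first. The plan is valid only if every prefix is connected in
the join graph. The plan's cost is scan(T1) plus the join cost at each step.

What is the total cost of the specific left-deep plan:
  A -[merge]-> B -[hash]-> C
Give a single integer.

720

step 1: scan A: cost=20, card=20
step 2: join B via merge
    card(P join B) = 20*40/(8) = 100
    cost = 20 + 20*5 + 40*6 + 20 + 40 = 420
step 3: join C via hash
    card(P join C) = 100*20/(20) = 100
    cost = 420 + 2*20*5 + 100 = 720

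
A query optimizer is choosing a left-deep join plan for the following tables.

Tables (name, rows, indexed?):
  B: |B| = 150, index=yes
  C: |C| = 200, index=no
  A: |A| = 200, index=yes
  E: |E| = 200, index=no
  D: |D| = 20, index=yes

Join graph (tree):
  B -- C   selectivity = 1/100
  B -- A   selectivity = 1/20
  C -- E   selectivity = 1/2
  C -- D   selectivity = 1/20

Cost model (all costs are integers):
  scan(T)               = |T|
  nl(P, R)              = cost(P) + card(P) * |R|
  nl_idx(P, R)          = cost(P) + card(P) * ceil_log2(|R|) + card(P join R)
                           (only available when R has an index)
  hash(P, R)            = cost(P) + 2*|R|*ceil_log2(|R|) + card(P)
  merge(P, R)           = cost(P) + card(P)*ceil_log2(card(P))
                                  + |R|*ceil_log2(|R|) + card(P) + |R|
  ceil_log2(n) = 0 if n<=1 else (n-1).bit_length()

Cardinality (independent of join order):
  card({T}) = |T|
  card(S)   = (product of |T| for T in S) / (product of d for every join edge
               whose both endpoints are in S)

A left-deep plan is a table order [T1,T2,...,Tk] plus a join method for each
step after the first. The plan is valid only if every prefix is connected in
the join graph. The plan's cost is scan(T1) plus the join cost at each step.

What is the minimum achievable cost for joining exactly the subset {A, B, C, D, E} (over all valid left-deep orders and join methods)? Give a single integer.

12200

Selinger DP over subsets of {A,B,C,D,E}:
  {B}: scan cost=150, card=150
  {C}: scan cost=200, card=200
  {A}: scan cost=200, card=200
  {E}: scan cost=200, card=200
  {D}: scan cost=20, card=20
  {BC}: card=300; try (B,nl_idx)→2100, (B,hash)→2800, (C,merge)→3300, (B,merge)→3350, (C,hash)→3500, (C,nl)→30150 …(+1); best=2100 via (B,nl_idx)
  {AB}: card=1500; try (B,hash)→2800, (A,nl_idx)→2850, (B,nl_idx)→3300, (A,merge)→3300, (B,merge)→3350, (A,hash)→3500 …(+2); best=2800 via (B,hash)
  {CE}: card=20000; try (E,hash)→3600, (C,hash)→3600, (E,merge)→3800, (C,merge)→3800, (E,nl)→40200, (C,nl)→40200; best=3600 via (E,hash)
  {CD}: card=200; try (D,hash)→600, (D,nl_idx)→1400, (C,merge)→1940, (D,merge)→2120, (C,hash)→3240, (C,nl)→4020 …(+1); best=600 via (D,hash)
  {ABC}: card=3000; try (A,hash)→5600, (A,merge)→6900, (C,hash)→7500, (A,nl_idx)→7500, (C,merge)→22600, (A,nl)→62100 …(+1); best=5600 via (A,hash)
  {BCE}: card=30000; try (E,hash)→5600, (E,merge)→6900, (B,hash)→26000, (E,nl)→62100, (B,nl_idx)→193600, (B,merge)→324950 …(+1); best=5600 via (E,hash)
  {BCD}: card=300; try (B,nl_idx)→2500, (D,hash)→2600, (B,hash)→3200, (B,merge)→3750, (D,nl_idx)→3900, (D,merge)→5220 …(+2); best=2500 via (B,nl_idx)
  {CDE}: card=20000; try (E,hash)→4000, (E,merge)→4200, (D,hash)→23800, (E,nl)→40600, (D,nl_idx)→123600, (D,merge)→323720 …(+1); best=4000 via (E,hash)
  {ABCE}: card=300000; try (E,hash)→11800, (A,hash)→38800, (E,merge)→46400, (A,merge)→487400, (A,nl_idx)→545600, (E,nl)→605600 …(+1); best=11800 via (E,hash)
  {ABCD}: card=3000; try (A,hash)→6000, (A,merge)→7300, (A,nl_idx)→7900, (D,hash)→8800, (D,nl_idx)→23600, (D,merge)→44720 …(+2); best=6000 via (A,hash)
  {BCDE}: card=30000; try (E,hash)→6000, (E,merge)→7300, (B,hash)→26400, (D,hash)→35800, (E,nl)→62500, (D,nl_idx)→185600 …(+5); best=6000 via (E,hash)
  {ABCDE}: card=300000; try (E,hash)→12200, (A,hash)→39200, (E,merge)→46800, (D,hash)→312000, (A,merge)→487800, (A,nl_idx)→546000 …(+5); best=12200 via (E,hash)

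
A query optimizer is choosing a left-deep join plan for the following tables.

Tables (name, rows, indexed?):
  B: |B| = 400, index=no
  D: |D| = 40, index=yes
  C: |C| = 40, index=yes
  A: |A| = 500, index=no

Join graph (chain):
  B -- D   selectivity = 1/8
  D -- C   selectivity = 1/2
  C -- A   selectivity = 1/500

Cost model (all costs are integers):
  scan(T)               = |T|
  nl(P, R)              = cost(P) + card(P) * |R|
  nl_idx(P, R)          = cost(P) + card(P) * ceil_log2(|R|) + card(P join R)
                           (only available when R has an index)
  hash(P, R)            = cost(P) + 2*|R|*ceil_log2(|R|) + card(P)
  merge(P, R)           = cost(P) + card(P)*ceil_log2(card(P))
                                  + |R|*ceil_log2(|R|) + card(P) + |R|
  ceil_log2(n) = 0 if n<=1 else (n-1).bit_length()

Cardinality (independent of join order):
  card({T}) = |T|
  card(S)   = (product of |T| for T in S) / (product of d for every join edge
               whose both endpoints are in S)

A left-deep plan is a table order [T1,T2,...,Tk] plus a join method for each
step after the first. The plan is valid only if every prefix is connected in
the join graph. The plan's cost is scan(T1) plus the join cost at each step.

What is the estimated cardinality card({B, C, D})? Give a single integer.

40000

Tables in S: B(400), C(40), D(40)
Edges inside S: B-D(d=8), D-C(d=2)
numerator = 400 * 40 * 40 = 640000
denominator = 8 * 2 = 16
card(S) = 640000 / 16 = 40000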